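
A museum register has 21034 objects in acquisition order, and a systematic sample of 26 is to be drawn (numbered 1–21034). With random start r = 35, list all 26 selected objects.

k = N/n = 21034/26 = 809
object 1: 35
object 2: 35 + 809 = 844
object 3: 844 + 809 = 1653
object 4: 1653 + 809 = 2462
object 5: 2462 + 809 = 3271
object 6: 3271 + 809 = 4080
object 7: 4080 + 809 = 4889
object 8: 4889 + 809 = 5698
object 9: 5698 + 809 = 6507
object 10: 6507 + 809 = 7316
object 11: 7316 + 809 = 8125
object 12: 8125 + 809 = 8934
object 13: 8934 + 809 = 9743
object 14: 9743 + 809 = 10552
object 15: 10552 + 809 = 11361
object 16: 11361 + 809 = 12170
object 17: 12170 + 809 = 12979
object 18: 12979 + 809 = 13788
object 19: 13788 + 809 = 14597
object 20: 14597 + 809 = 15406
object 21: 15406 + 809 = 16215
object 22: 16215 + 809 = 17024
object 23: 17024 + 809 = 17833
object 24: 17833 + 809 = 18642
object 25: 18642 + 809 = 19451
object 26: 19451 + 809 = 20260

35, 844, 1653, 2462, 3271, 4080, 4889, 5698, 6507, 7316, 8125, 8934, 9743, 10552, 11361, 12170, 12979, 13788, 14597, 15406, 16215, 17024, 17833, 18642, 19451, 20260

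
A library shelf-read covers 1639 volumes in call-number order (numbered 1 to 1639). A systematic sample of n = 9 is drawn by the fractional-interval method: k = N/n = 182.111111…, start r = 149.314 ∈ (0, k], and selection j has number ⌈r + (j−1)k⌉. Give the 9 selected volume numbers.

j=1: r + 0k = 149.314 → ⌈·⌉ = 150
j=2: r + 1k = 331.425111… → ⌈·⌉ = 332
j=3: r + 2k = 513.536222… → ⌈·⌉ = 514
j=4: r + 3k = 695.647333… → ⌈·⌉ = 696
j=5: r + 4k = 877.758444… → ⌈·⌉ = 878
j=6: r + 5k = 1059.869555… → ⌈·⌉ = 1060
j=7: r + 6k = 1241.980666… → ⌈·⌉ = 1242
j=8: r + 7k = 1424.091777… → ⌈·⌉ = 1425
j=9: r + 8k = 1606.202888… → ⌈·⌉ = 1607

150, 332, 514, 696, 878, 1060, 1242, 1425, 1607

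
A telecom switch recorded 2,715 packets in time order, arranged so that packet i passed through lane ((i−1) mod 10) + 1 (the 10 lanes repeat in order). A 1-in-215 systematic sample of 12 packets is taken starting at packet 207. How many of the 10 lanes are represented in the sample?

Consecutive selections differ by k = 215, so their lane numbers differ by 215 mod 10 = 5.
gcd(215, 10) = 5, so the sample visits 10/5 = 2 distinct residues mod 10.
Start 207 is lane 7; the lanes hit are 2, 7.

2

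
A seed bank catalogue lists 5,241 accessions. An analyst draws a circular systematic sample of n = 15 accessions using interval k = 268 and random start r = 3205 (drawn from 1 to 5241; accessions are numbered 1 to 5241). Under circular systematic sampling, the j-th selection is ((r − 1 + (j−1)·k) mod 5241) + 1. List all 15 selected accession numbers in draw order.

Selection 1: 3205
Selection 2: 3205 + 268 = 3473
Selection 3: 3473 + 268 = 3741
Selection 4: 3741 + 268 = 4009
Selection 5: 4009 + 268 = 4277
Selection 6: 4277 + 268 = 4545
Selection 7: 4545 + 268 = 4813
Selection 8: 4813 + 268 = 5081
Selection 9: 5081 + 268 = 5349 → 5349 − 5241 = 108
Selection 10: 108 + 268 = 376
Selection 11: 376 + 268 = 644
Selection 12: 644 + 268 = 912
Selection 13: 912 + 268 = 1180
Selection 14: 1180 + 268 = 1448
Selection 15: 1448 + 268 = 1716

3205, 3473, 3741, 4009, 4277, 4545, 4813, 5081, 108, 376, 644, 912, 1180, 1448, 1716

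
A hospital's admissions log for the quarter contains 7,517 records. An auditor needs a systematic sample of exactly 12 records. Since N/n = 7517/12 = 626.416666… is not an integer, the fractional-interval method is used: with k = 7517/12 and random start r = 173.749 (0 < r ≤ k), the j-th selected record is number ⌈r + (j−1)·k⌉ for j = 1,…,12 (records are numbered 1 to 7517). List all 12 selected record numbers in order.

174, 801, 1427, 2053, 2680, 3306, 3933, 4559, 5186, 5812, 6438, 7065

j=1: r + 0k = 173.749 → ⌈·⌉ = 174
j=2: r + 1k = 800.165666… → ⌈·⌉ = 801
j=3: r + 2k = 1426.582333… → ⌈·⌉ = 1427
j=4: r + 3k = 2052.999 → ⌈·⌉ = 2053
j=5: r + 4k = 2679.415666… → ⌈·⌉ = 2680
j=6: r + 5k = 3305.832333… → ⌈·⌉ = 3306
j=7: r + 6k = 3932.249 → ⌈·⌉ = 3933
j=8: r + 7k = 4558.665666… → ⌈·⌉ = 4559
j=9: r + 8k = 5185.082333… → ⌈·⌉ = 5186
j=10: r + 9k = 5811.499 → ⌈·⌉ = 5812
j=11: r + 10k = 6437.915666… → ⌈·⌉ = 6438
j=12: r + 11k = 7064.332333… → ⌈·⌉ = 7065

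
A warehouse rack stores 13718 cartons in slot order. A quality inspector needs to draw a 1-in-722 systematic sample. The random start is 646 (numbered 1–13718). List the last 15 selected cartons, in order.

3534, 4256, 4978, 5700, 6422, 7144, 7866, 8588, 9310, 10032, 10754, 11476, 12198, 12920, 13642

5th selection = 646 + 4×722 = 3534
6th: 3534 + 722 = 4256
7th: 4256 + 722 = 4978
8th: 4978 + 722 = 5700
9th: 5700 + 722 = 6422
10th: 6422 + 722 = 7144
11th: 7144 + 722 = 7866
12th: 7866 + 722 = 8588
13th: 8588 + 722 = 9310
14th: 9310 + 722 = 10032
15th: 10032 + 722 = 10754
16th: 10754 + 722 = 11476
17th: 11476 + 722 = 12198
18th: 12198 + 722 = 12920
19th: 12920 + 722 = 13642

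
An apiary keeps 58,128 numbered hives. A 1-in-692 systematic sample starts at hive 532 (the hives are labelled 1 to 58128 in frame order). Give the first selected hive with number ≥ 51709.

k = 692
Steps past start: ⌈(51709 − 532)/692⌉ = ⌈51177/692⌉ = 74
Selected hive: 532 + 74×692 = 51740

51740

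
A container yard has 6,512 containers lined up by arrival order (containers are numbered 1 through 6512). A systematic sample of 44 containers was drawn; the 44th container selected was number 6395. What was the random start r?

k = 6512/44 = 148
r = 6395 − (44−1)×148 = 6395 − 6364 = 31

31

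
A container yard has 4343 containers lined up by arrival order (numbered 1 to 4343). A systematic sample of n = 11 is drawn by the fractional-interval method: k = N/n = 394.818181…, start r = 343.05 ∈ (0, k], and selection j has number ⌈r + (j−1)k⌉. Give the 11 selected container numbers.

344, 738, 1133, 1528, 1923, 2318, 2712, 3107, 3502, 3897, 4292

j=1: r + 0k = 343.05 → ⌈·⌉ = 344
j=2: r + 1k = 737.868181… → ⌈·⌉ = 738
j=3: r + 2k = 1132.686363… → ⌈·⌉ = 1133
j=4: r + 3k = 1527.504545… → ⌈·⌉ = 1528
j=5: r + 4k = 1922.322727… → ⌈·⌉ = 1923
j=6: r + 5k = 2317.140909… → ⌈·⌉ = 2318
j=7: r + 6k = 2711.959090… → ⌈·⌉ = 2712
j=8: r + 7k = 3106.777272… → ⌈·⌉ = 3107
j=9: r + 8k = 3501.595454… → ⌈·⌉ = 3502
j=10: r + 9k = 3896.413636… → ⌈·⌉ = 3897
j=11: r + 10k = 4291.231818… → ⌈·⌉ = 4292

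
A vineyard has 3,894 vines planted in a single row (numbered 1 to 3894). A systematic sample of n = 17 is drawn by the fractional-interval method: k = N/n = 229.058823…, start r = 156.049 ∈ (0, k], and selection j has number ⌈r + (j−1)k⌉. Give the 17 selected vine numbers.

j=1: r + 0k = 156.049 → ⌈·⌉ = 157
j=2: r + 1k = 385.107823… → ⌈·⌉ = 386
j=3: r + 2k = 614.166647… → ⌈·⌉ = 615
j=4: r + 3k = 843.225470… → ⌈·⌉ = 844
j=5: r + 4k = 1072.284294… → ⌈·⌉ = 1073
j=6: r + 5k = 1301.343117… → ⌈·⌉ = 1302
j=7: r + 6k = 1530.401941… → ⌈·⌉ = 1531
j=8: r + 7k = 1759.460764… → ⌈·⌉ = 1760
j=9: r + 8k = 1988.519588… → ⌈·⌉ = 1989
j=10: r + 9k = 2217.578411… → ⌈·⌉ = 2218
j=11: r + 10k = 2446.637235… → ⌈·⌉ = 2447
j=12: r + 11k = 2675.696058… → ⌈·⌉ = 2676
j=13: r + 12k = 2904.754882… → ⌈·⌉ = 2905
j=14: r + 13k = 3133.813705… → ⌈·⌉ = 3134
j=15: r + 14k = 3362.872529… → ⌈·⌉ = 3363
j=16: r + 15k = 3591.931352… → ⌈·⌉ = 3592
j=17: r + 16k = 3820.990176… → ⌈·⌉ = 3821

157, 386, 615, 844, 1073, 1302, 1531, 1760, 1989, 2218, 2447, 2676, 2905, 3134, 3363, 3592, 3821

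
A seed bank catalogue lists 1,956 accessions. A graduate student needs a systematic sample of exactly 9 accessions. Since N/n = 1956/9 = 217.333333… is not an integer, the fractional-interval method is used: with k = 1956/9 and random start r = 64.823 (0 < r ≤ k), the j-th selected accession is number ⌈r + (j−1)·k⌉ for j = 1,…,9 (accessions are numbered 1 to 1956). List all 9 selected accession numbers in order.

j=1: r + 0k = 64.823 → ⌈·⌉ = 65
j=2: r + 1k = 282.156333… → ⌈·⌉ = 283
j=3: r + 2k = 499.489666… → ⌈·⌉ = 500
j=4: r + 3k = 716.823 → ⌈·⌉ = 717
j=5: r + 4k = 934.156333… → ⌈·⌉ = 935
j=6: r + 5k = 1151.489666… → ⌈·⌉ = 1152
j=7: r + 6k = 1368.823 → ⌈·⌉ = 1369
j=8: r + 7k = 1586.156333… → ⌈·⌉ = 1587
j=9: r + 8k = 1803.489666… → ⌈·⌉ = 1804

65, 283, 500, 717, 935, 1152, 1369, 1587, 1804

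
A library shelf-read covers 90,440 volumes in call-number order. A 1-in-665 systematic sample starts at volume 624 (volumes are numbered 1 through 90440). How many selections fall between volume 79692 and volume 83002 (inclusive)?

5

k = 665
First selection ≥ 79692: 624 + ⌈(79692−624)/665⌉·665 = 624 + 119×665 = 79759
Last selection ≤ 83002: 624 + ⌊(83002−624)/665⌋·665 = 624 + 123×665 = 82419
Count = 123 − 119 + 1 = 5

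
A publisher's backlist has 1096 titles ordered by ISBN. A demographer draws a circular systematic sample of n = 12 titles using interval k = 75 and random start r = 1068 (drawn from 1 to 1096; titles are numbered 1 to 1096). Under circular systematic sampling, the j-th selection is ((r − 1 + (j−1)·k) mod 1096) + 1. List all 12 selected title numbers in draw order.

Selection 1: 1068
Selection 2: 1068 + 75 = 1143 → 1143 − 1096 = 47
Selection 3: 47 + 75 = 122
Selection 4: 122 + 75 = 197
Selection 5: 197 + 75 = 272
Selection 6: 272 + 75 = 347
Selection 7: 347 + 75 = 422
Selection 8: 422 + 75 = 497
Selection 9: 497 + 75 = 572
Selection 10: 572 + 75 = 647
Selection 11: 647 + 75 = 722
Selection 12: 722 + 75 = 797

1068, 47, 122, 197, 272, 347, 422, 497, 572, 647, 722, 797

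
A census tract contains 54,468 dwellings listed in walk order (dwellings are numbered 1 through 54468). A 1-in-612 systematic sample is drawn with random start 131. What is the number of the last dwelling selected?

k = 612
89th selection = r + (89−1)·k = 131 + 88×612 = 131 + 53856 = 53987

53987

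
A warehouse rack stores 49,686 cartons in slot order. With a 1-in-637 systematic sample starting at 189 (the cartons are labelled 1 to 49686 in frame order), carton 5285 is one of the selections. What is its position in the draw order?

k = 637
position = (5285 − 189)/637 + 1 = 5096/637 + 1 = 8 + 1 = 9

9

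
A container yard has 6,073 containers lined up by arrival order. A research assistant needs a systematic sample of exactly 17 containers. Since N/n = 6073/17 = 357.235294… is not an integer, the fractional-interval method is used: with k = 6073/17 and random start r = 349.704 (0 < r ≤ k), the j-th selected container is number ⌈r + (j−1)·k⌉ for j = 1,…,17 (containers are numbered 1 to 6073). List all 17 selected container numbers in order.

350, 707, 1065, 1422, 1779, 2136, 2494, 2851, 3208, 3565, 3923, 4280, 4637, 4994, 5351, 5709, 6066

j=1: r + 0k = 349.704 → ⌈·⌉ = 350
j=2: r + 1k = 706.939294… → ⌈·⌉ = 707
j=3: r + 2k = 1064.174588… → ⌈·⌉ = 1065
j=4: r + 3k = 1421.409882… → ⌈·⌉ = 1422
j=5: r + 4k = 1778.645176… → ⌈·⌉ = 1779
j=6: r + 5k = 2135.880470… → ⌈·⌉ = 2136
j=7: r + 6k = 2493.115764… → ⌈·⌉ = 2494
j=8: r + 7k = 2850.351058… → ⌈·⌉ = 2851
j=9: r + 8k = 3207.586352… → ⌈·⌉ = 3208
j=10: r + 9k = 3564.821647… → ⌈·⌉ = 3565
j=11: r + 10k = 3922.056941… → ⌈·⌉ = 3923
j=12: r + 11k = 4279.292235… → ⌈·⌉ = 4280
j=13: r + 12k = 4636.527529… → ⌈·⌉ = 4637
j=14: r + 13k = 4993.762823… → ⌈·⌉ = 4994
j=15: r + 14k = 5350.998117… → ⌈·⌉ = 5351
j=16: r + 15k = 5708.233411… → ⌈·⌉ = 5709
j=17: r + 16k = 6065.468705… → ⌈·⌉ = 6066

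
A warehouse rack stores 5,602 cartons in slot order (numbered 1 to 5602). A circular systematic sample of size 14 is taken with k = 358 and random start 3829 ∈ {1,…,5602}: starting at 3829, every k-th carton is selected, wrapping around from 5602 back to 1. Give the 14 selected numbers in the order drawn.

Selection 1: 3829
Selection 2: 3829 + 358 = 4187
Selection 3: 4187 + 358 = 4545
Selection 4: 4545 + 358 = 4903
Selection 5: 4903 + 358 = 5261
Selection 6: 5261 + 358 = 5619 → 5619 − 5602 = 17
Selection 7: 17 + 358 = 375
Selection 8: 375 + 358 = 733
Selection 9: 733 + 358 = 1091
Selection 10: 1091 + 358 = 1449
Selection 11: 1449 + 358 = 1807
Selection 12: 1807 + 358 = 2165
Selection 13: 2165 + 358 = 2523
Selection 14: 2523 + 358 = 2881

3829, 4187, 4545, 4903, 5261, 17, 375, 733, 1091, 1449, 1807, 2165, 2523, 2881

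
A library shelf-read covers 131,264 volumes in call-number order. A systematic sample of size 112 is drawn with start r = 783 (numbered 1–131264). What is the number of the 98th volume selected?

114467

k = 131264/112 = 1172
98th selection = r + (98−1)·k = 783 + 97×1172 = 783 + 113684 = 114467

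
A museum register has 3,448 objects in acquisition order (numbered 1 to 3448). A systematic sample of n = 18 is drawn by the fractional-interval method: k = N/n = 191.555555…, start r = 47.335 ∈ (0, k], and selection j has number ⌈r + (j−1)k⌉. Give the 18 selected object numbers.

48, 239, 431, 623, 814, 1006, 1197, 1389, 1580, 1772, 1963, 2155, 2347, 2538, 2730, 2921, 3113, 3304

j=1: r + 0k = 47.335 → ⌈·⌉ = 48
j=2: r + 1k = 238.890555… → ⌈·⌉ = 239
j=3: r + 2k = 430.446111… → ⌈·⌉ = 431
j=4: r + 3k = 622.001666… → ⌈·⌉ = 623
j=5: r + 4k = 813.557222… → ⌈·⌉ = 814
j=6: r + 5k = 1005.112777… → ⌈·⌉ = 1006
j=7: r + 6k = 1196.668333… → ⌈·⌉ = 1197
j=8: r + 7k = 1388.223888… → ⌈·⌉ = 1389
j=9: r + 8k = 1579.779444… → ⌈·⌉ = 1580
j=10: r + 9k = 1771.335 → ⌈·⌉ = 1772
j=11: r + 10k = 1962.890555… → ⌈·⌉ = 1963
j=12: r + 11k = 2154.446111… → ⌈·⌉ = 2155
j=13: r + 12k = 2346.001666… → ⌈·⌉ = 2347
j=14: r + 13k = 2537.557222… → ⌈·⌉ = 2538
j=15: r + 14k = 2729.112777… → ⌈·⌉ = 2730
j=16: r + 15k = 2920.668333… → ⌈·⌉ = 2921
j=17: r + 16k = 3112.223888… → ⌈·⌉ = 3113
j=18: r + 17k = 3303.779444… → ⌈·⌉ = 3304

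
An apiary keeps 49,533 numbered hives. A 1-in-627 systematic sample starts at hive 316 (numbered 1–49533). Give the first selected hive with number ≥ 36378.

36682

k = 627
Steps past start: ⌈(36378 − 316)/627⌉ = ⌈36062/627⌉ = 58
Selected hive: 316 + 58×627 = 36682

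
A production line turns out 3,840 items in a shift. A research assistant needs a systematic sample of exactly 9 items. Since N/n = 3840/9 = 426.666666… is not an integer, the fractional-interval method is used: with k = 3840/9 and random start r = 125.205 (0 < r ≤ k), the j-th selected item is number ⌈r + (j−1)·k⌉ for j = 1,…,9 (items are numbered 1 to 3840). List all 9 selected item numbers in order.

j=1: r + 0k = 125.205 → ⌈·⌉ = 126
j=2: r + 1k = 551.871666… → ⌈·⌉ = 552
j=3: r + 2k = 978.538333… → ⌈·⌉ = 979
j=4: r + 3k = 1405.205 → ⌈·⌉ = 1406
j=5: r + 4k = 1831.871666… → ⌈·⌉ = 1832
j=6: r + 5k = 2258.538333… → ⌈·⌉ = 2259
j=7: r + 6k = 2685.205 → ⌈·⌉ = 2686
j=8: r + 7k = 3111.871666… → ⌈·⌉ = 3112
j=9: r + 8k = 3538.538333… → ⌈·⌉ = 3539

126, 552, 979, 1406, 1832, 2259, 2686, 3112, 3539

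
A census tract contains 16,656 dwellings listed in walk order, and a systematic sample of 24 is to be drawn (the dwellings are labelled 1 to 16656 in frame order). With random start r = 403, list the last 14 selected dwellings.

k = N/n = 16656/24 = 694
11th selection = 403 + 10×694 = 7343
12th: 7343 + 694 = 8037
13th: 8037 + 694 = 8731
14th: 8731 + 694 = 9425
15th: 9425 + 694 = 10119
16th: 10119 + 694 = 10813
17th: 10813 + 694 = 11507
18th: 11507 + 694 = 12201
19th: 12201 + 694 = 12895
20th: 12895 + 694 = 13589
21st: 13589 + 694 = 14283
22nd: 14283 + 694 = 14977
23rd: 14977 + 694 = 15671
24th: 15671 + 694 = 16365

7343, 8037, 8731, 9425, 10119, 10813, 11507, 12201, 12895, 13589, 14283, 14977, 15671, 16365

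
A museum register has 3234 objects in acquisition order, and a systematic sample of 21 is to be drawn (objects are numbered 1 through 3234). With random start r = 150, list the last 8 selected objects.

2152, 2306, 2460, 2614, 2768, 2922, 3076, 3230

k = N/n = 3234/21 = 154
14th selection = 150 + 13×154 = 2152
15th: 2152 + 154 = 2306
16th: 2306 + 154 = 2460
17th: 2460 + 154 = 2614
18th: 2614 + 154 = 2768
19th: 2768 + 154 = 2922
20th: 2922 + 154 = 3076
21st: 3076 + 154 = 3230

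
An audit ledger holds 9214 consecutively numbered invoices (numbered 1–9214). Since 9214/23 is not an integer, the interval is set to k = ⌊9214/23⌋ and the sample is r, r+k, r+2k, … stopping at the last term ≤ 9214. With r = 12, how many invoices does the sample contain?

k = ⌊9214/23⌋ = 400
Achieved size = ⌊(9214 − 12)/400⌋ + 1 = ⌊9202/400⌋ + 1 = 23 + 1 = 24
(last selection: 12 + 23×400 = 9212 ≤ 9214; next would be 9612 > 9214)

24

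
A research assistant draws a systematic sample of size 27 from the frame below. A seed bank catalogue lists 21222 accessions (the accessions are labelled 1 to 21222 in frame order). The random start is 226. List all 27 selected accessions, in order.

k = N/n = 21222/27 = 786
accession 1: 226
accession 2: 226 + 786 = 1012
accession 3: 1012 + 786 = 1798
accession 4: 1798 + 786 = 2584
accession 5: 2584 + 786 = 3370
accession 6: 3370 + 786 = 4156
accession 7: 4156 + 786 = 4942
accession 8: 4942 + 786 = 5728
accession 9: 5728 + 786 = 6514
accession 10: 6514 + 786 = 7300
accession 11: 7300 + 786 = 8086
accession 12: 8086 + 786 = 8872
accession 13: 8872 + 786 = 9658
accession 14: 9658 + 786 = 10444
accession 15: 10444 + 786 = 11230
accession 16: 11230 + 786 = 12016
accession 17: 12016 + 786 = 12802
accession 18: 12802 + 786 = 13588
accession 19: 13588 + 786 = 14374
accession 20: 14374 + 786 = 15160
accession 21: 15160 + 786 = 15946
accession 22: 15946 + 786 = 16732
accession 23: 16732 + 786 = 17518
accession 24: 17518 + 786 = 18304
accession 25: 18304 + 786 = 19090
accession 26: 19090 + 786 = 19876
accession 27: 19876 + 786 = 20662

226, 1012, 1798, 2584, 3370, 4156, 4942, 5728, 6514, 7300, 8086, 8872, 9658, 10444, 11230, 12016, 12802, 13588, 14374, 15160, 15946, 16732, 17518, 18304, 19090, 19876, 20662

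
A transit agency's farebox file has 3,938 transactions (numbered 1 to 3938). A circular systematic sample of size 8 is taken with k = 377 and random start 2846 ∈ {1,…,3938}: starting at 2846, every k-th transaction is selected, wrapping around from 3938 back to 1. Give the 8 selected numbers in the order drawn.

Selection 1: 2846
Selection 2: 2846 + 377 = 3223
Selection 3: 3223 + 377 = 3600
Selection 4: 3600 + 377 = 3977 → 3977 − 3938 = 39
Selection 5: 39 + 377 = 416
Selection 6: 416 + 377 = 793
Selection 7: 793 + 377 = 1170
Selection 8: 1170 + 377 = 1547

2846, 3223, 3600, 39, 416, 793, 1170, 1547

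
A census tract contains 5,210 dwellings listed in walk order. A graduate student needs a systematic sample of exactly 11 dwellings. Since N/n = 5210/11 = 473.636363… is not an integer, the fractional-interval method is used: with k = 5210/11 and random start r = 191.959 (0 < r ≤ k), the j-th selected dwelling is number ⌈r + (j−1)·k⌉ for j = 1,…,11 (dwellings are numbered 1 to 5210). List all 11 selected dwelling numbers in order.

j=1: r + 0k = 191.959 → ⌈·⌉ = 192
j=2: r + 1k = 665.595363… → ⌈·⌉ = 666
j=3: r + 2k = 1139.231727… → ⌈·⌉ = 1140
j=4: r + 3k = 1612.868090… → ⌈·⌉ = 1613
j=5: r + 4k = 2086.504454… → ⌈·⌉ = 2087
j=6: r + 5k = 2560.140818… → ⌈·⌉ = 2561
j=7: r + 6k = 3033.777181… → ⌈·⌉ = 3034
j=8: r + 7k = 3507.413545… → ⌈·⌉ = 3508
j=9: r + 8k = 3981.049909… → ⌈·⌉ = 3982
j=10: r + 9k = 4454.686272… → ⌈·⌉ = 4455
j=11: r + 10k = 4928.322636… → ⌈·⌉ = 4929

192, 666, 1140, 1613, 2087, 2561, 3034, 3508, 3982, 4455, 4929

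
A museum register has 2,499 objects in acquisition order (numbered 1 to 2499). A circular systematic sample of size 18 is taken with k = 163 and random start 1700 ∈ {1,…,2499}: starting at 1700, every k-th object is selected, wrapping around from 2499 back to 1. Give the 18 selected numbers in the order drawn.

Selection 1: 1700
Selection 2: 1700 + 163 = 1863
Selection 3: 1863 + 163 = 2026
Selection 4: 2026 + 163 = 2189
Selection 5: 2189 + 163 = 2352
Selection 6: 2352 + 163 = 2515 → 2515 − 2499 = 16
Selection 7: 16 + 163 = 179
Selection 8: 179 + 163 = 342
Selection 9: 342 + 163 = 505
Selection 10: 505 + 163 = 668
Selection 11: 668 + 163 = 831
Selection 12: 831 + 163 = 994
Selection 13: 994 + 163 = 1157
Selection 14: 1157 + 163 = 1320
Selection 15: 1320 + 163 = 1483
Selection 16: 1483 + 163 = 1646
Selection 17: 1646 + 163 = 1809
Selection 18: 1809 + 163 = 1972

1700, 1863, 2026, 2189, 2352, 16, 179, 342, 505, 668, 831, 994, 1157, 1320, 1483, 1646, 1809, 1972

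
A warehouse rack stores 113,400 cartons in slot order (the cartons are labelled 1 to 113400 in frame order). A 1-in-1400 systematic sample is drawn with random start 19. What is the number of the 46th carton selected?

k = 1400
46th selection = r + (46−1)·k = 19 + 45×1400 = 19 + 63000 = 63019

63019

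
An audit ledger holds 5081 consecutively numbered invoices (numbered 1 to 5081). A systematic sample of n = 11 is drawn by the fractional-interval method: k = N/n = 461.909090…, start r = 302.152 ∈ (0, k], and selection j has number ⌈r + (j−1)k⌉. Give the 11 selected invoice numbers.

j=1: r + 0k = 302.152 → ⌈·⌉ = 303
j=2: r + 1k = 764.061090… → ⌈·⌉ = 765
j=3: r + 2k = 1225.970181… → ⌈·⌉ = 1226
j=4: r + 3k = 1687.879272… → ⌈·⌉ = 1688
j=5: r + 4k = 2149.788363… → ⌈·⌉ = 2150
j=6: r + 5k = 2611.697454… → ⌈·⌉ = 2612
j=7: r + 6k = 3073.606545… → ⌈·⌉ = 3074
j=8: r + 7k = 3535.515636… → ⌈·⌉ = 3536
j=9: r + 8k = 3997.424727… → ⌈·⌉ = 3998
j=10: r + 9k = 4459.333818… → ⌈·⌉ = 4460
j=11: r + 10k = 4921.242909… → ⌈·⌉ = 4922

303, 765, 1226, 1688, 2150, 2612, 3074, 3536, 3998, 4460, 4922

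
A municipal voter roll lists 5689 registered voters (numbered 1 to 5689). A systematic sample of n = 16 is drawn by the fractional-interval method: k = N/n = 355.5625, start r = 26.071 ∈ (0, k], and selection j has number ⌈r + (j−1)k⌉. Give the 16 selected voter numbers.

j=1: r + 0k = 26.071 → ⌈·⌉ = 27
j=2: r + 1k = 381.6335 → ⌈·⌉ = 382
j=3: r + 2k = 737.196 → ⌈·⌉ = 738
j=4: r + 3k = 1092.7585 → ⌈·⌉ = 1093
j=5: r + 4k = 1448.321 → ⌈·⌉ = 1449
j=6: r + 5k = 1803.8835 → ⌈·⌉ = 1804
j=7: r + 6k = 2159.446 → ⌈·⌉ = 2160
j=8: r + 7k = 2515.0085 → ⌈·⌉ = 2516
j=9: r + 8k = 2870.571 → ⌈·⌉ = 2871
j=10: r + 9k = 3226.1335 → ⌈·⌉ = 3227
j=11: r + 10k = 3581.696 → ⌈·⌉ = 3582
j=12: r + 11k = 3937.2585 → ⌈·⌉ = 3938
j=13: r + 12k = 4292.821 → ⌈·⌉ = 4293
j=14: r + 13k = 4648.3835 → ⌈·⌉ = 4649
j=15: r + 14k = 5003.946 → ⌈·⌉ = 5004
j=16: r + 15k = 5359.5085 → ⌈·⌉ = 5360

27, 382, 738, 1093, 1449, 1804, 2160, 2516, 2871, 3227, 3582, 3938, 4293, 4649, 5004, 5360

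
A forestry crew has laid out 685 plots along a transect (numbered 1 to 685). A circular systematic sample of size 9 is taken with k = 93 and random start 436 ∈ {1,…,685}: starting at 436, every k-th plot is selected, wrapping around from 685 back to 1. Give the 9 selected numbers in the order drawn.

Selection 1: 436
Selection 2: 436 + 93 = 529
Selection 3: 529 + 93 = 622
Selection 4: 622 + 93 = 715 → 715 − 685 = 30
Selection 5: 30 + 93 = 123
Selection 6: 123 + 93 = 216
Selection 7: 216 + 93 = 309
Selection 8: 309 + 93 = 402
Selection 9: 402 + 93 = 495

436, 529, 622, 30, 123, 216, 309, 402, 495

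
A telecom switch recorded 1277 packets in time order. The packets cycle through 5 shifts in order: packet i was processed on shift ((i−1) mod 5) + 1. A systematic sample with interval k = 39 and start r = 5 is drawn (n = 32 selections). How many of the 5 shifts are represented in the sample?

5

Consecutive selections differ by k = 39, so their shift numbers differ by 39 mod 5 = 4.
gcd(39, 5) = 1, so the sample visits 5/1 = 5 distinct residues mod 5.
Start 5 is shift 5; the shifts hit are 1, 2, 3, 4, 5.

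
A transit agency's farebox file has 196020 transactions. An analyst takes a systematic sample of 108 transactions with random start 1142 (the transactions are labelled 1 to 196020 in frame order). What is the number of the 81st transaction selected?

146342

k = 196020/108 = 1815
81st selection = r + (81−1)·k = 1142 + 80×1815 = 1142 + 145200 = 146342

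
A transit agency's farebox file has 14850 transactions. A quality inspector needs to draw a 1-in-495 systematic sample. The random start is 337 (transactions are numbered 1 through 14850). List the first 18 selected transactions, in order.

337, 832, 1327, 1822, 2317, 2812, 3307, 3802, 4297, 4792, 5287, 5782, 6277, 6772, 7267, 7762, 8257, 8752

transaction 1: 337
transaction 2: 337 + 495 = 832
transaction 3: 832 + 495 = 1327
transaction 4: 1327 + 495 = 1822
transaction 5: 1822 + 495 = 2317
transaction 6: 2317 + 495 = 2812
transaction 7: 2812 + 495 = 3307
transaction 8: 3307 + 495 = 3802
transaction 9: 3802 + 495 = 4297
transaction 10: 4297 + 495 = 4792
transaction 11: 4792 + 495 = 5287
transaction 12: 5287 + 495 = 5782
transaction 13: 5782 + 495 = 6277
transaction 14: 6277 + 495 = 6772
transaction 15: 6772 + 495 = 7267
transaction 16: 7267 + 495 = 7762
transaction 17: 7762 + 495 = 8257
transaction 18: 8257 + 495 = 8752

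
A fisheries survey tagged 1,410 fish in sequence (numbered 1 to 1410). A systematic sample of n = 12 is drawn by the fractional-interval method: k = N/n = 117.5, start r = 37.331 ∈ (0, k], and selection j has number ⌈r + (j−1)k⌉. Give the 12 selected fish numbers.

38, 155, 273, 390, 508, 625, 743, 860, 978, 1095, 1213, 1330

j=1: r + 0k = 37.331 → ⌈·⌉ = 38
j=2: r + 1k = 154.831 → ⌈·⌉ = 155
j=3: r + 2k = 272.331 → ⌈·⌉ = 273
j=4: r + 3k = 389.831 → ⌈·⌉ = 390
j=5: r + 4k = 507.331 → ⌈·⌉ = 508
j=6: r + 5k = 624.831 → ⌈·⌉ = 625
j=7: r + 6k = 742.331 → ⌈·⌉ = 743
j=8: r + 7k = 859.831 → ⌈·⌉ = 860
j=9: r + 8k = 977.331 → ⌈·⌉ = 978
j=10: r + 9k = 1094.831 → ⌈·⌉ = 1095
j=11: r + 10k = 1212.331 → ⌈·⌉ = 1213
j=12: r + 11k = 1329.831 → ⌈·⌉ = 1330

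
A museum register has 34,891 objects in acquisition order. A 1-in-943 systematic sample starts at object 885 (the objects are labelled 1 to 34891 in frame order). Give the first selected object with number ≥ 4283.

k = 943
Steps past start: ⌈(4283 − 885)/943⌉ = ⌈3398/943⌉ = 4
Selected object: 885 + 4×943 = 4657

4657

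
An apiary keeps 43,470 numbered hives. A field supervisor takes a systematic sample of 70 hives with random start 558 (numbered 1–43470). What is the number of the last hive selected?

k = 43470/70 = 621
70th selection = r + (70−1)·k = 558 + 69×621 = 558 + 42849 = 43407

43407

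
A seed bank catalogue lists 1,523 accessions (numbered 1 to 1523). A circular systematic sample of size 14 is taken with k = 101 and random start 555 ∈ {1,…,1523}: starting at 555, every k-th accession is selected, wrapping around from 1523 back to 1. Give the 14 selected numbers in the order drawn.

Selection 1: 555
Selection 2: 555 + 101 = 656
Selection 3: 656 + 101 = 757
Selection 4: 757 + 101 = 858
Selection 5: 858 + 101 = 959
Selection 6: 959 + 101 = 1060
Selection 7: 1060 + 101 = 1161
Selection 8: 1161 + 101 = 1262
Selection 9: 1262 + 101 = 1363
Selection 10: 1363 + 101 = 1464
Selection 11: 1464 + 101 = 1565 → 1565 − 1523 = 42
Selection 12: 42 + 101 = 143
Selection 13: 143 + 101 = 244
Selection 14: 244 + 101 = 345

555, 656, 757, 858, 959, 1060, 1161, 1262, 1363, 1464, 42, 143, 244, 345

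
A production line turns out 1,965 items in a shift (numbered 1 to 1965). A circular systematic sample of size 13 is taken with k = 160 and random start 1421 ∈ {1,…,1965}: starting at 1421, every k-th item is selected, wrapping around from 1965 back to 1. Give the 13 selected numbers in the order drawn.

Selection 1: 1421
Selection 2: 1421 + 160 = 1581
Selection 3: 1581 + 160 = 1741
Selection 4: 1741 + 160 = 1901
Selection 5: 1901 + 160 = 2061 → 2061 − 1965 = 96
Selection 6: 96 + 160 = 256
Selection 7: 256 + 160 = 416
Selection 8: 416 + 160 = 576
Selection 9: 576 + 160 = 736
Selection 10: 736 + 160 = 896
Selection 11: 896 + 160 = 1056
Selection 12: 1056 + 160 = 1216
Selection 13: 1216 + 160 = 1376

1421, 1581, 1741, 1901, 96, 256, 416, 576, 736, 896, 1056, 1216, 1376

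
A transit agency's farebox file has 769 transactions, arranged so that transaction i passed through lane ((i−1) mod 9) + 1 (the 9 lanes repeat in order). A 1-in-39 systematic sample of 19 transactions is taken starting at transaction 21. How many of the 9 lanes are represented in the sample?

3

Consecutive selections differ by k = 39, so their lane numbers differ by 39 mod 9 = 3.
gcd(39, 9) = 3, so the sample visits 9/3 = 3 distinct residues mod 9.
Start 21 is lane 3; the lanes hit are 3, 6, 9.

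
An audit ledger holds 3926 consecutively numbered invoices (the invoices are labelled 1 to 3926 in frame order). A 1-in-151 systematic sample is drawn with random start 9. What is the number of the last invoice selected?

k = 151
26th selection = r + (26−1)·k = 9 + 25×151 = 9 + 3775 = 3784

3784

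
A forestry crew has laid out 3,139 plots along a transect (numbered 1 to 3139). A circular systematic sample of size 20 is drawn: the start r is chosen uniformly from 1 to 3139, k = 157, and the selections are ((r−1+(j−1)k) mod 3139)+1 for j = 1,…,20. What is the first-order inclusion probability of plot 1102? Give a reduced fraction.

20/3139

For each position j, as r ranges over 1…3139 the j-th selection hits every plot exactly once, so plot 1102 is selected for exactly 20 of the 3139 starts.
Inclusion probability = 20/3139.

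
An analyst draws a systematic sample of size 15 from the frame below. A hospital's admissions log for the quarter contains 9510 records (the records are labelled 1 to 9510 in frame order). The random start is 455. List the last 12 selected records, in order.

2357, 2991, 3625, 4259, 4893, 5527, 6161, 6795, 7429, 8063, 8697, 9331

k = N/n = 9510/15 = 634
4th selection = 455 + 3×634 = 2357
5th: 2357 + 634 = 2991
6th: 2991 + 634 = 3625
7th: 3625 + 634 = 4259
8th: 4259 + 634 = 4893
9th: 4893 + 634 = 5527
10th: 5527 + 634 = 6161
11th: 6161 + 634 = 6795
12th: 6795 + 634 = 7429
13th: 7429 + 634 = 8063
14th: 8063 + 634 = 8697
15th: 8697 + 634 = 9331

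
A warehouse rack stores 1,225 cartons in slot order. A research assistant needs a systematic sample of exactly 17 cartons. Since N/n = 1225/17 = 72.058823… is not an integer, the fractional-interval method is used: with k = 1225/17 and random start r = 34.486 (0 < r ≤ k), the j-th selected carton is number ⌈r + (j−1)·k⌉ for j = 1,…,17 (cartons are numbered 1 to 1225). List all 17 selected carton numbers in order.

j=1: r + 0k = 34.486 → ⌈·⌉ = 35
j=2: r + 1k = 106.544823… → ⌈·⌉ = 107
j=3: r + 2k = 178.603647… → ⌈·⌉ = 179
j=4: r + 3k = 250.662470… → ⌈·⌉ = 251
j=5: r + 4k = 322.721294… → ⌈·⌉ = 323
j=6: r + 5k = 394.780117… → ⌈·⌉ = 395
j=7: r + 6k = 466.838941… → ⌈·⌉ = 467
j=8: r + 7k = 538.897764… → ⌈·⌉ = 539
j=9: r + 8k = 610.956588… → ⌈·⌉ = 611
j=10: r + 9k = 683.015411… → ⌈·⌉ = 684
j=11: r + 10k = 755.074235… → ⌈·⌉ = 756
j=12: r + 11k = 827.133058… → ⌈·⌉ = 828
j=13: r + 12k = 899.191882… → ⌈·⌉ = 900
j=14: r + 13k = 971.250705… → ⌈·⌉ = 972
j=15: r + 14k = 1043.309529… → ⌈·⌉ = 1044
j=16: r + 15k = 1115.368352… → ⌈·⌉ = 1116
j=17: r + 16k = 1187.427176… → ⌈·⌉ = 1188

35, 107, 179, 251, 323, 395, 467, 539, 611, 684, 756, 828, 900, 972, 1044, 1116, 1188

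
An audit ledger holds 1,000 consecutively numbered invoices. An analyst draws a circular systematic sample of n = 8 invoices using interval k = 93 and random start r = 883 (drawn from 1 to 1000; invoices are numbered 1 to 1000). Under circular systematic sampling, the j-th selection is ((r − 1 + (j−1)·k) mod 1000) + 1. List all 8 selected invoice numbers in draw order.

Selection 1: 883
Selection 2: 883 + 93 = 976
Selection 3: 976 + 93 = 1069 → 1069 − 1000 = 69
Selection 4: 69 + 93 = 162
Selection 5: 162 + 93 = 255
Selection 6: 255 + 93 = 348
Selection 7: 348 + 93 = 441
Selection 8: 441 + 93 = 534

883, 976, 69, 162, 255, 348, 441, 534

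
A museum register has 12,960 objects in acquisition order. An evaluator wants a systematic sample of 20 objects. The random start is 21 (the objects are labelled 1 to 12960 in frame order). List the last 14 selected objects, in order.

k = N/n = 12960/20 = 648
7th selection = 21 + 6×648 = 3909
8th: 3909 + 648 = 4557
9th: 4557 + 648 = 5205
10th: 5205 + 648 = 5853
11th: 5853 + 648 = 6501
12th: 6501 + 648 = 7149
13th: 7149 + 648 = 7797
14th: 7797 + 648 = 8445
15th: 8445 + 648 = 9093
16th: 9093 + 648 = 9741
17th: 9741 + 648 = 10389
18th: 10389 + 648 = 11037
19th: 11037 + 648 = 11685
20th: 11685 + 648 = 12333

3909, 4557, 5205, 5853, 6501, 7149, 7797, 8445, 9093, 9741, 10389, 11037, 11685, 12333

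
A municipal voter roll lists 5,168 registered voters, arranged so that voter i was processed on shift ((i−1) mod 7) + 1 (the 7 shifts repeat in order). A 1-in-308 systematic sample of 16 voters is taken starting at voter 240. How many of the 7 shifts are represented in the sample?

Consecutive selections differ by k = 308, so their shift numbers differ by 308 mod 7 = 0.
gcd(308, 7) = 7, so the sample visits 7/7 = 1 distinct residues mod 7.
Start 240 is shift 2; the shifts hit are 2.

1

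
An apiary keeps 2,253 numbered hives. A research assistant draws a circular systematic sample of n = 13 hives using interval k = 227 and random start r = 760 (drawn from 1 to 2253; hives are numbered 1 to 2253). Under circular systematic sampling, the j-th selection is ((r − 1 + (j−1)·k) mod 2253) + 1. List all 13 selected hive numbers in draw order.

760, 987, 1214, 1441, 1668, 1895, 2122, 96, 323, 550, 777, 1004, 1231

Selection 1: 760
Selection 2: 760 + 227 = 987
Selection 3: 987 + 227 = 1214
Selection 4: 1214 + 227 = 1441
Selection 5: 1441 + 227 = 1668
Selection 6: 1668 + 227 = 1895
Selection 7: 1895 + 227 = 2122
Selection 8: 2122 + 227 = 2349 → 2349 − 2253 = 96
Selection 9: 96 + 227 = 323
Selection 10: 323 + 227 = 550
Selection 11: 550 + 227 = 777
Selection 12: 777 + 227 = 1004
Selection 13: 1004 + 227 = 1231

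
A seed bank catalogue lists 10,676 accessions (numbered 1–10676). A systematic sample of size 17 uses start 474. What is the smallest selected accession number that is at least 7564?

k = 10676/17 = 628
Steps past start: ⌈(7564 − 474)/628⌉ = ⌈7090/628⌉ = 12
Selected accession: 474 + 12×628 = 8010

8010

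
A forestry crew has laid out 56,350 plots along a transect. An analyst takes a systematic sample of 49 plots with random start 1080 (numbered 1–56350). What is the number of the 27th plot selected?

30980

k = 56350/49 = 1150
27th selection = r + (27−1)·k = 1080 + 26×1150 = 1080 + 29900 = 30980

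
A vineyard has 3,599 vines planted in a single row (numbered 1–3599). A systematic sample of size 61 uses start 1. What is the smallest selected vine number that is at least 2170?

k = 3599/61 = 59
Steps past start: ⌈(2170 − 1)/59⌉ = ⌈2169/59⌉ = 37
Selected vine: 1 + 37×59 = 2184

2184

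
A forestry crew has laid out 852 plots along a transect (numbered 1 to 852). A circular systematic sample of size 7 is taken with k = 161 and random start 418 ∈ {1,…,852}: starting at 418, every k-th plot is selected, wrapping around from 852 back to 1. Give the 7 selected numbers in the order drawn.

418, 579, 740, 49, 210, 371, 532

Selection 1: 418
Selection 2: 418 + 161 = 579
Selection 3: 579 + 161 = 740
Selection 4: 740 + 161 = 901 → 901 − 852 = 49
Selection 5: 49 + 161 = 210
Selection 6: 210 + 161 = 371
Selection 7: 371 + 161 = 532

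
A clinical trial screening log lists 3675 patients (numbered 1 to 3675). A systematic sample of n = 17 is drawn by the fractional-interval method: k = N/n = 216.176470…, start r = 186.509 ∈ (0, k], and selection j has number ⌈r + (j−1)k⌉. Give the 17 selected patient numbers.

j=1: r + 0k = 186.509 → ⌈·⌉ = 187
j=2: r + 1k = 402.685470… → ⌈·⌉ = 403
j=3: r + 2k = 618.861941… → ⌈·⌉ = 619
j=4: r + 3k = 835.038411… → ⌈·⌉ = 836
j=5: r + 4k = 1051.214882… → ⌈·⌉ = 1052
j=6: r + 5k = 1267.391352… → ⌈·⌉ = 1268
j=7: r + 6k = 1483.567823… → ⌈·⌉ = 1484
j=8: r + 7k = 1699.744294… → ⌈·⌉ = 1700
j=9: r + 8k = 1915.920764… → ⌈·⌉ = 1916
j=10: r + 9k = 2132.097235… → ⌈·⌉ = 2133
j=11: r + 10k = 2348.273705… → ⌈·⌉ = 2349
j=12: r + 11k = 2564.450176… → ⌈·⌉ = 2565
j=13: r + 12k = 2780.626647… → ⌈·⌉ = 2781
j=14: r + 13k = 2996.803117… → ⌈·⌉ = 2997
j=15: r + 14k = 3212.979588… → ⌈·⌉ = 3213
j=16: r + 15k = 3429.156058… → ⌈·⌉ = 3430
j=17: r + 16k = 3645.332529… → ⌈·⌉ = 3646

187, 403, 619, 836, 1052, 1268, 1484, 1700, 1916, 2133, 2349, 2565, 2781, 2997, 3213, 3430, 3646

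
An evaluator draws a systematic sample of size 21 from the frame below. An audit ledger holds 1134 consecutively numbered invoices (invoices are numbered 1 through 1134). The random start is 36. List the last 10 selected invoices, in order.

630, 684, 738, 792, 846, 900, 954, 1008, 1062, 1116

k = N/n = 1134/21 = 54
12th selection = 36 + 11×54 = 630
13th: 630 + 54 = 684
14th: 684 + 54 = 738
15th: 738 + 54 = 792
16th: 792 + 54 = 846
17th: 846 + 54 = 900
18th: 900 + 54 = 954
19th: 954 + 54 = 1008
20th: 1008 + 54 = 1062
21st: 1062 + 54 = 1116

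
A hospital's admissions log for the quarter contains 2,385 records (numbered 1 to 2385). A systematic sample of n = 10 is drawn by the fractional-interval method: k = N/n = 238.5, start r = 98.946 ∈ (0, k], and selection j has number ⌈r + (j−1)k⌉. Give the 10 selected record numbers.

j=1: r + 0k = 98.946 → ⌈·⌉ = 99
j=2: r + 1k = 337.446 → ⌈·⌉ = 338
j=3: r + 2k = 575.946 → ⌈·⌉ = 576
j=4: r + 3k = 814.446 → ⌈·⌉ = 815
j=5: r + 4k = 1052.946 → ⌈·⌉ = 1053
j=6: r + 5k = 1291.446 → ⌈·⌉ = 1292
j=7: r + 6k = 1529.946 → ⌈·⌉ = 1530
j=8: r + 7k = 1768.446 → ⌈·⌉ = 1769
j=9: r + 8k = 2006.946 → ⌈·⌉ = 2007
j=10: r + 9k = 2245.446 → ⌈·⌉ = 2246

99, 338, 576, 815, 1053, 1292, 1530, 1769, 2007, 2246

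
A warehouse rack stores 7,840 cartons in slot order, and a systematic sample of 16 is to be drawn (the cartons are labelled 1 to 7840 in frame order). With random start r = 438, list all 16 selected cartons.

k = N/n = 7840/16 = 490
carton 1: 438
carton 2: 438 + 490 = 928
carton 3: 928 + 490 = 1418
carton 4: 1418 + 490 = 1908
carton 5: 1908 + 490 = 2398
carton 6: 2398 + 490 = 2888
carton 7: 2888 + 490 = 3378
carton 8: 3378 + 490 = 3868
carton 9: 3868 + 490 = 4358
carton 10: 4358 + 490 = 4848
carton 11: 4848 + 490 = 5338
carton 12: 5338 + 490 = 5828
carton 13: 5828 + 490 = 6318
carton 14: 6318 + 490 = 6808
carton 15: 6808 + 490 = 7298
carton 16: 7298 + 490 = 7788

438, 928, 1418, 1908, 2398, 2888, 3378, 3868, 4358, 4848, 5338, 5828, 6318, 6808, 7298, 7788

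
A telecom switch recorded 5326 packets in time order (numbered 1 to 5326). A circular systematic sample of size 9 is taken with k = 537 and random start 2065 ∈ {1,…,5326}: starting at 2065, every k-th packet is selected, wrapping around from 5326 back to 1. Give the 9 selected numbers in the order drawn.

Selection 1: 2065
Selection 2: 2065 + 537 = 2602
Selection 3: 2602 + 537 = 3139
Selection 4: 3139 + 537 = 3676
Selection 5: 3676 + 537 = 4213
Selection 6: 4213 + 537 = 4750
Selection 7: 4750 + 537 = 5287
Selection 8: 5287 + 537 = 5824 → 5824 − 5326 = 498
Selection 9: 498 + 537 = 1035

2065, 2602, 3139, 3676, 4213, 4750, 5287, 498, 1035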